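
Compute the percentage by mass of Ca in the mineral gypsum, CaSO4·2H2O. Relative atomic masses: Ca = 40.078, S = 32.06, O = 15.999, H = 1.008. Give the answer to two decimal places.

23.28 weight percent

M(CaSO4·2H2O) = 172.164 g/mol.
Ca contributes 1 × 40.078 = 40.078 g per mole.
40.078/172.164 = 0.2328 → 23.28%.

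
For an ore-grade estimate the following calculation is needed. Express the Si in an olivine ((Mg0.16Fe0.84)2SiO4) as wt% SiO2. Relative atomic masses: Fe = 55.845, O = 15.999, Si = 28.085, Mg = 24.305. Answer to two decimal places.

M((Mg0.16Fe0.84)2SiO4) = 193.678 g/mol; M(SiO2) = 60.083 g/mol.
Moles SiO2 per formula unit = 1 Si ÷ 1 = 1.0000.
SiO2 fraction = (1.0000 × 60.083) / 193.678 = 60.083/193.678 = 0.3102.

31.02 wt%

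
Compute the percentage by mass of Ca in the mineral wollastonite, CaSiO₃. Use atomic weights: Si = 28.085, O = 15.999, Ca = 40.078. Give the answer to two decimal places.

Molar mass of CaSiO₃: 1*40.078 + 1*28.085 + 3*15.999 = 116.160 g/mol.
Mass of Ca per formula unit: 1 × 40.078 = 40.078 g.
Weight fraction Ca = 40.078 / 116.160 = 0.3450.

34.50 mass %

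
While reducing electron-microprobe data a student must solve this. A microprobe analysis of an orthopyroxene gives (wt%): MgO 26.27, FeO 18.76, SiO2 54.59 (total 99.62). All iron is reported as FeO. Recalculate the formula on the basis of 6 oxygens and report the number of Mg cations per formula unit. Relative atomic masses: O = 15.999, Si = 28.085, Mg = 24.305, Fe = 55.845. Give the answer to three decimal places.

1.432 Mg apfu

26.27 wt% MgO ÷ 40.304 g/mol = 0.65180 mol, giving 0.65180 Mg and 0.65180 O.
18.76 wt% FeO ÷ 71.844 g/mol = 0.26112 mol, giving 0.26112 Fe and 0.26112 O.
54.59 wt% SiO2 ÷ 60.083 g/mol = 0.90858 mol, giving 0.90858 Si and 1.81716 O.
Oxygen sums to 2.73008; scaling by 6/2.73008 = 2.19774 puts the formula on 6 O.
Mg: 0.65180 × 2.19774 = 1.432 atoms per formula unit.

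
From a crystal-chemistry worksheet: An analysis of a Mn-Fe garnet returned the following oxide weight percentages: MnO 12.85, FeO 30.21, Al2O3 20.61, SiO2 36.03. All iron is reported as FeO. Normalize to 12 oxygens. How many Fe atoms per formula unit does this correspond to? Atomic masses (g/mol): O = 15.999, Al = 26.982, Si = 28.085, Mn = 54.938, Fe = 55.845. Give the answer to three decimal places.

2.096 Fe apfu

12.85 wt% MnO ÷ 70.937 g/mol = 0.18115 mol, giving 0.18115 Mn and 0.18115 O.
30.21 wt% FeO ÷ 71.844 g/mol = 0.42049 mol, giving 0.42049 Fe and 0.42049 O.
20.61 wt% Al2O3 ÷ 101.961 g/mol = 0.20214 mol, giving 0.40428 Al and 0.60642 O.
36.03 wt% SiO2 ÷ 60.083 g/mol = 0.59967 mol, giving 0.59967 Si and 1.19934 O.
Oxygen sums to 2.40740; scaling by 12/2.40740 = 4.98463 puts the formula on 12 O.
Fe: 0.42049 × 4.98463 = 2.096 atoms per formula unit.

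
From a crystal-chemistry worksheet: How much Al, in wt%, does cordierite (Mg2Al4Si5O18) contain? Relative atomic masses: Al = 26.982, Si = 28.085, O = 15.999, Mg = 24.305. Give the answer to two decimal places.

18.45 wt%

Formula mass = 2·24.305 + 4·26.982 + 5·28.085 + 18·15.999 = 584.945 g/mol, of which 107.928 g is Al.
So Al makes up 107.928/584.945 = 0.1845 of the mass, i.e. 18.45%.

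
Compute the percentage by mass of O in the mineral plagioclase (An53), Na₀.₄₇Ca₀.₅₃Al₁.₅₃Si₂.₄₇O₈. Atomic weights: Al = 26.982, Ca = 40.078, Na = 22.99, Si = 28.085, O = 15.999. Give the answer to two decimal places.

Formula mass = 0.47*22.99 + 0.53*40.078 + 1.53*26.982 + 2.47*28.085 + 8*15.999 = 270.691 g/mol, of which 127.992 g is O.
So O makes up 127.992/270.691 = 0.4728 of the mass, i.e. 47.28%.

47.28 wt%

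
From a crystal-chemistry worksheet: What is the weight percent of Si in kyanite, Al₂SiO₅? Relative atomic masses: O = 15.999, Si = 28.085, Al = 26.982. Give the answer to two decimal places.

17.33 weight percent

M(Al₂SiO₅) = 162.044 g/mol.
Si contributes 1 × 28.085 = 28.085 g per mole.
28.085/162.044 = 0.1733 → 17.33%.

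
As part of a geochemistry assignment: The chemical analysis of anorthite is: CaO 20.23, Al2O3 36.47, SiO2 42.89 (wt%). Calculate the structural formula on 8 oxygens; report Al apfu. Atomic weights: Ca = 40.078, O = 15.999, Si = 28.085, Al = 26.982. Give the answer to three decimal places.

2.000 Al apfu

CaO: 20.23/56.077 = 0.36075 mol → 0.36075 mol Ca, 0.36075 mol O.
Al2O3: 36.47/101.961 = 0.35769 mol → 0.71538 mol Al, 1.07307 mol O.
SiO2: 42.89/60.083 = 0.71385 mol → 0.71385 mol Si, 1.42770 mol O.
Total oxygen = 2.86152 mol. Normalization factor = 8/2.86152 = 2.79572.
Al per 8 O = 0.71538 × 2.79572 = 2.000.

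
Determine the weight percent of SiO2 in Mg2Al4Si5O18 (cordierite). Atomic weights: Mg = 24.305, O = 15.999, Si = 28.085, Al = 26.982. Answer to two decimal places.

M(Mg2Al4Si5O18) = 584.945 g/mol; M(SiO2) = 60.083 g/mol.
Moles SiO2 per formula unit = 5 Si ÷ 1 = 5.0000.
SiO2 fraction = (5.0000 × 60.083) / 584.945 = 300.415/584.945 = 0.5136.

51.36 wt%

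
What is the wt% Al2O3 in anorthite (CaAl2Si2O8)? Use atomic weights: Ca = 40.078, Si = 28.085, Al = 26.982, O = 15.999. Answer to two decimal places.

Formula mass = 278.204 g/mol.
2 Al → 1.0000 mol Al2O3 per formula unit; M(Al2O3) = 101.961, so Al2O3 mass = 101.961 g.
101.961/278.204 × 100 = 36.65 wt%.

36.65 wt%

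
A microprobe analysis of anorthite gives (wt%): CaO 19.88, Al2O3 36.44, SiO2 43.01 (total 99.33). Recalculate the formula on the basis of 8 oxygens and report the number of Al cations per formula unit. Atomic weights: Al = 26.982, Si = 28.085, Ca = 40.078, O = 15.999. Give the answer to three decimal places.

2.001 Al apfu

19.88 wt% CaO ÷ 56.077 g/mol = 0.35451 mol, giving 0.35451 Ca and 0.35451 O.
36.44 wt% Al2O3 ÷ 101.961 g/mol = 0.35739 mol, giving 0.71478 Al and 1.07217 O.
43.01 wt% SiO2 ÷ 60.083 g/mol = 0.71584 mol, giving 0.71584 Si and 1.43168 O.
Oxygen sums to 2.85836; scaling by 8/2.85836 = 2.79881 puts the formula on 8 O.
Al: 0.71478 × 2.79881 = 2.001 atoms per formula unit.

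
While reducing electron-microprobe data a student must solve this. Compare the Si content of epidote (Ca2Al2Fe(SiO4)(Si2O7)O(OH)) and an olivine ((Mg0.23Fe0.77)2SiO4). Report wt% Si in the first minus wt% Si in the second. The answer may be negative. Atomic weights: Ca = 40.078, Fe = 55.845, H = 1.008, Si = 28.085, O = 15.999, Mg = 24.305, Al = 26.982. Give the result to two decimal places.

2.60 percentage points

M(Ca2Al2Fe(SiO4)(Si2O7)O(OH)) = 483.215 g/mol, so wt% Si = 84.255/483.215 × 100 = 17.44%.
M((Mg0.23Fe0.77)2SiO4) = 189.263 g/mol, so wt% Si = 28.085/189.263 × 100 = 14.84%.
17.44 − 14.84 = 2.60 pp.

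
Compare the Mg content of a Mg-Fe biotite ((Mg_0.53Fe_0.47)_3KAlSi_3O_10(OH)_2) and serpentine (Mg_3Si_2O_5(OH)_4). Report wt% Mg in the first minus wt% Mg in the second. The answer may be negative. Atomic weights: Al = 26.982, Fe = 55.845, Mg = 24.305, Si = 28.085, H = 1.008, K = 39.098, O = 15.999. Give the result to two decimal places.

-17.94 percentage points

Mg in (Mg_0.53Fe_0.47)_3KAlSi_3O_10(OH)_2: molar mass 461.725 g/mol; 1.59×24.305 = 38.645 g → 8.37 wt%.
Mg in Mg_3Si_2O_5(OH)_4: molar mass 277.108 g/mol; 3×24.305 = 72.915 g → 26.31 wt%.
Difference = 8.37 − 26.31 = -17.94 percentage points.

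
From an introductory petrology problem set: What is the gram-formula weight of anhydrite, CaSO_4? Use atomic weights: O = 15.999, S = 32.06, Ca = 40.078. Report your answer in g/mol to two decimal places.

136.13 g/mol

M = 1*40.078 + 1*32.06 + 4*15.999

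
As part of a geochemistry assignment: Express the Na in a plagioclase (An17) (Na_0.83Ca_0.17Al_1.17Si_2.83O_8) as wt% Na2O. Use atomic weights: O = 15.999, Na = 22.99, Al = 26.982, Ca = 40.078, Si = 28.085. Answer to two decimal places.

9.71 wt%

Molar mass of Na_0.83Ca_0.17Al_1.17Si_2.83O_8 = 0.83·22.99 + 0.17·40.078 + 1.17·26.982 + 2.83·28.085 + 8·15.999 = 264.936 g/mol.
Each formula unit contains 0.83 Na, equivalent to 0.83/2 = 0.4150 mol Na2O.
M(Na2O) = 2×22.99 + 1×15.999 = 61.979 g/mol.
Mass of Na2O per formula unit = 0.4150 × 61.979 = 25.721 g.
Na2O wt% = 25.721 / 264.936 × 100 = 9.71%.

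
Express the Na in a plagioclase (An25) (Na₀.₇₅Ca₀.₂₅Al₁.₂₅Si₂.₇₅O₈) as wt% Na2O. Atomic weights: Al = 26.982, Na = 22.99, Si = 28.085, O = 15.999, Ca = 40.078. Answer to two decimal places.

8.73 wt%

Formula mass = 266.215 g/mol.
0.75 Na → 0.3750 mol Na2O per formula unit; M(Na2O) = 61.979, so Na2O mass = 23.242 g.
23.242/266.215 × 100 = 8.73 wt%.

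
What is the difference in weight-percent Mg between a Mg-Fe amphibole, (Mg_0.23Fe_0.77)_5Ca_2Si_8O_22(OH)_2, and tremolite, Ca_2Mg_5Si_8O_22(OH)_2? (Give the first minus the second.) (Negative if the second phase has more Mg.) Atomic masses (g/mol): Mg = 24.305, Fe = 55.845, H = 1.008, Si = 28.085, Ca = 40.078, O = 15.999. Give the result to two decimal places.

-11.97 percentage points

M((Mg_0.23Fe_0.77)_5Ca_2Si_8O_22(OH)_2) = 933.782 g/mol, so wt% Mg = 27.951/933.782 × 100 = 2.99%.
M(Ca_2Mg_5Si_8O_22(OH)_2) = 812.353 g/mol, so wt% Mg = 121.525/812.353 × 100 = 14.96%.
2.99 − 14.96 = -11.97 pp.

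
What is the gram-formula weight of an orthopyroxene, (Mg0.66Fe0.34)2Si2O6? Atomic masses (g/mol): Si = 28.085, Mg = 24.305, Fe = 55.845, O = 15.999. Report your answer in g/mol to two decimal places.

Mg: 1.32 × 24.305 = 32.0826
Fe: 0.68 × 55.845 = 37.9746
Si: 2 × 28.085 = 56.1700
O: 6 × 15.999 = 95.9940
Summing the contributions gives the formula mass.

222.22 g/mol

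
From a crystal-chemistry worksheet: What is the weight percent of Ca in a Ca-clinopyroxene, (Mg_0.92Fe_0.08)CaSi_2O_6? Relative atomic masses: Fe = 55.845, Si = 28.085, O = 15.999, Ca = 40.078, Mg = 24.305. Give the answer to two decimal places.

18.29 wt%

M((Mg_0.92Fe_0.08)CaSi_2O_6) = 219.070 g/mol.
Ca contributes 1 × 40.078 = 40.078 g per mole.
40.078/219.070 = 0.1829 → 18.29%.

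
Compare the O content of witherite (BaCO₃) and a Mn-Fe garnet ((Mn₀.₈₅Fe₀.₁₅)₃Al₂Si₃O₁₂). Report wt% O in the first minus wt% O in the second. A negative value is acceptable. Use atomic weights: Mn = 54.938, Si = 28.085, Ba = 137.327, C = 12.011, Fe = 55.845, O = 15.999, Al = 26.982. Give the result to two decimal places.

-14.43 percentage points

M(BaCO₃) = 197.335 g/mol, so wt% O = 47.997/197.335 × 100 = 24.32%.
M((Mn₀.₈₅Fe₀.₁₅)₃Al₂Si₃O₁₂) = 495.429 g/mol, so wt% O = 191.988/495.429 × 100 = 38.75%.
24.32 − 38.75 = -14.43 pp.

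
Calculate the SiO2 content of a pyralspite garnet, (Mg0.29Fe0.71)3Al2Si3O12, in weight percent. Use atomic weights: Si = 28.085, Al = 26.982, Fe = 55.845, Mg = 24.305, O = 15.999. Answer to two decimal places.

Molar mass of (Mg0.29Fe0.71)3Al2Si3O12 = 0.87*24.305 + 2.13*55.845 + 2*26.982 + 3*28.085 + 12*15.999 = 470.302 g/mol.
Each formula unit contains 3 Si, equivalent to 3/1 = 3.0000 mol SiO2.
M(SiO2) = 1×28.085 + 2×15.999 = 60.083 g/mol.
Mass of SiO2 per formula unit = 3.0000 × 60.083 = 180.249 g.
SiO2 wt% = 180.249 / 470.302 × 100 = 38.33%.

38.33 wt%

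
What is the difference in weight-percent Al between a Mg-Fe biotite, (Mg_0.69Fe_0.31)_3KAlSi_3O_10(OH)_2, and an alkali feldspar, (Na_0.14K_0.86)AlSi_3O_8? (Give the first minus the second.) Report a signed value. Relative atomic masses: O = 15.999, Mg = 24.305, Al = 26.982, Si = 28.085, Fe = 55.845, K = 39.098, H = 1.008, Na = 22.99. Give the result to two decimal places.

First mineral: 26.982 g Al in 446.586 g formula = 6.04 wt% Al.
Second mineral: 26.982 g Al in 276.072 g formula = 9.77 wt% Al.
6.04% − 9.77% gives a difference of -3.73 percentage points.

-3.73 percentage points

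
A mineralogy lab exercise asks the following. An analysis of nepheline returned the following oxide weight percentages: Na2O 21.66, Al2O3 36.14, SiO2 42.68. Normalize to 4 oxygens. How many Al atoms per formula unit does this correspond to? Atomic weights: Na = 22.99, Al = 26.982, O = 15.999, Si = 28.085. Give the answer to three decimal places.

1.001 Al apfu

Na2O: 21.66/61.979 = 0.34947 mol → 0.69894 mol Na, 0.34947 mol O.
Al2O3: 36.14/101.961 = 0.35445 mol → 0.70890 mol Al, 1.06335 mol O.
SiO2: 42.68/60.083 = 0.71035 mol → 0.71035 mol Si, 1.42070 mol O.
Total oxygen = 2.83352 mol. Normalization factor = 4/2.83352 = 1.41167.
Al per 4 O = 0.70890 × 1.41167 = 1.001.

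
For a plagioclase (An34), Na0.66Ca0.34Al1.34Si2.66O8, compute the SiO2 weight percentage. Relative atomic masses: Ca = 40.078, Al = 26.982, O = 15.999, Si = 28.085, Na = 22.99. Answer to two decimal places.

59.71 wt%

Molar mass of Na0.66Ca0.34Al1.34Si2.66O8 = 0.66·22.99 + 0.34·40.078 + 1.34·26.982 + 2.66·28.085 + 8·15.999 = 267.654 g/mol.
Each formula unit contains 2.66 Si, equivalent to 2.66/1 = 2.6600 mol SiO2.
M(SiO2) = 1×28.085 + 2×15.999 = 60.083 g/mol.
Mass of SiO2 per formula unit = 2.6600 × 60.083 = 159.821 g.
SiO2 wt% = 159.821 / 267.654 × 100 = 59.71%.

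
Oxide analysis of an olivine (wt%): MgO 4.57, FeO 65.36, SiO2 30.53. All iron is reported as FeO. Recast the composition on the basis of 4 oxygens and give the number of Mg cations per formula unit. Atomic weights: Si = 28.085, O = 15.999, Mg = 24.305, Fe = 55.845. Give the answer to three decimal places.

4.57 wt% MgO ÷ 40.304 g/mol = 0.11339 mol, giving 0.11339 Mg and 0.11339 O.
65.36 wt% FeO ÷ 71.844 g/mol = 0.90975 mol, giving 0.90975 Fe and 0.90975 O.
30.53 wt% SiO2 ÷ 60.083 g/mol = 0.50813 mol, giving 0.50813 Si and 1.01626 O.
Oxygen sums to 2.03940; scaling by 4/2.03940 = 1.96136 puts the formula on 4 O.
Mg: 0.11339 × 1.96136 = 0.222 atoms per formula unit.

0.222 Mg apfu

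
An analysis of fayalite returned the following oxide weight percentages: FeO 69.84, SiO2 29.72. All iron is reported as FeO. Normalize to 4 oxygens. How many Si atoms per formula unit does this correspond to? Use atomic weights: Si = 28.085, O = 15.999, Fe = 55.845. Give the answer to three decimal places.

FeO (M=71.844): mol = 0.97211; Fe = 0.97211, O = 0.97211.
SiO2 (M=60.083): mol = 0.49465; Si = 0.49465, O = 0.98930.
ΣO = 1.96141; factor = 4/ΣO = 2.03935.
Si apfu = 0.49465 × 2.03935 = 1.009.

1.009 Si apfu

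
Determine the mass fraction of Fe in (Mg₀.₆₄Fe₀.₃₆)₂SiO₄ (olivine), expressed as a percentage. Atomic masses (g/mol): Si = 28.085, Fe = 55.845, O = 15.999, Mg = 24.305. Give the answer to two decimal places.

Molar mass of (Mg₀.₆₄Fe₀.₃₆)₂SiO₄: 1.28*24.305 + 0.72*55.845 + 1*28.085 + 4*15.999 = 163.400 g/mol.
Mass of Fe per formula unit: 0.72 × 55.845 = 40.208 g.
Weight fraction Fe = 40.208 / 163.400 = 0.2461.

24.61 mass %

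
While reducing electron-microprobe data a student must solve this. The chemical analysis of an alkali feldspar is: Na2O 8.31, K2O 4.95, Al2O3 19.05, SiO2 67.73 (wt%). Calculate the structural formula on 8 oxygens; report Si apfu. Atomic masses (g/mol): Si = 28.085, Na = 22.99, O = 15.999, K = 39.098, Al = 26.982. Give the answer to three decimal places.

Na2O: 8.31/61.979 = 0.13408 mol → 0.26816 mol Na, 0.13408 mol O.
K2O: 4.95/94.195 = 0.05255 mol → 0.10510 mol K, 0.05255 mol O.
Al2O3: 19.05/101.961 = 0.18684 mol → 0.37368 mol Al, 0.56052 mol O.
SiO2: 67.73/60.083 = 1.12727 mol → 1.12727 mol Si, 2.25454 mol O.
Total oxygen = 3.00169 mol. Normalization factor = 8/3.00169 = 2.66517.
Si per 8 O = 1.12727 × 2.66517 = 3.004.

3.004 Si apfu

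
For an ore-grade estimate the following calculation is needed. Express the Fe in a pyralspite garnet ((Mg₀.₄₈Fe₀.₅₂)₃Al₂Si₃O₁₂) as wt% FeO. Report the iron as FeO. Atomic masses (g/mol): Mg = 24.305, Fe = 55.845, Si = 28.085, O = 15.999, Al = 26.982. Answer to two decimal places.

Molar mass of (Mg₀.₄₈Fe₀.₅₂)₃Al₂Si₃O₁₂ = 1.44×24.305 + 1.56×55.845 + 2×26.982 + 3×28.085 + 12×15.999 = 452.324 g/mol.
Each formula unit contains 1.56 Fe, equivalent to 1.56/1 = 1.5600 mol FeO.
M(FeO) = 1×55.845 + 1×15.999 = 71.844 g/mol.
Mass of FeO per formula unit = 1.5600 × 71.844 = 112.077 g.
FeO wt% = 112.077 / 452.324 × 100 = 24.78%.

24.78 wt%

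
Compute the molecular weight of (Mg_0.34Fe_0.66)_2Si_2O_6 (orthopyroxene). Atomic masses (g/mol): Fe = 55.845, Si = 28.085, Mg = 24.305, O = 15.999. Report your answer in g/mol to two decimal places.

M = 0.68×24.305 + 1.32×55.845 + 2×28.085 + 6×15.999

242.41 g/mol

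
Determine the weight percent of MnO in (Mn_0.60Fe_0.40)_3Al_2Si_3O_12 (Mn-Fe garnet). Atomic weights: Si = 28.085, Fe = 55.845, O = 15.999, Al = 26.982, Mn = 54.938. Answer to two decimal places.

25.74 wt%

M((Mn_0.60Fe_0.40)_3Al_2Si_3O_12) = 496.109 g/mol; M(MnO) = 70.937 g/mol.
Moles MnO per formula unit = 1.80 Mn ÷ 1 = 1.8000.
MnO fraction = (1.8000 × 70.937) / 496.109 = 127.687/496.109 = 0.2574.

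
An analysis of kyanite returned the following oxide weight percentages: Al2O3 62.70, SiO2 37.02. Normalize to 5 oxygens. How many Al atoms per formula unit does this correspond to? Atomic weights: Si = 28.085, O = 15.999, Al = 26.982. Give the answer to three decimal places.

1.998 Al apfu

Al2O3: 62.70/101.961 = 0.61494 mol → 1.22988 mol Al, 1.84482 mol O.
SiO2: 37.02/60.083 = 0.61615 mol → 0.61615 mol Si, 1.23230 mol O.
Total oxygen = 3.07712 mol. Normalization factor = 5/3.07712 = 1.62490.
Al per 5 O = 1.22988 × 1.62490 = 1.998.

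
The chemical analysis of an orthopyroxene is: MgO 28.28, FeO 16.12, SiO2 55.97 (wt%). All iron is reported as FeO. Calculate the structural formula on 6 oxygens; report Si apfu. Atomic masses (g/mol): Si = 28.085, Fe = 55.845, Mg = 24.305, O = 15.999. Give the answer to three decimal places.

28.28 wt% MgO ÷ 40.304 g/mol = 0.70167 mol, giving 0.70167 Mg and 0.70167 O.
16.12 wt% FeO ÷ 71.844 g/mol = 0.22438 mol, giving 0.22438 Fe and 0.22438 O.
55.97 wt% SiO2 ÷ 60.083 g/mol = 0.93154 mol, giving 0.93154 Si and 1.86308 O.
Oxygen sums to 2.78913; scaling by 6/2.78913 = 2.15121 puts the formula on 6 O.
Si: 0.93154 × 2.15121 = 2.004 atoms per formula unit.

2.004 Si apfu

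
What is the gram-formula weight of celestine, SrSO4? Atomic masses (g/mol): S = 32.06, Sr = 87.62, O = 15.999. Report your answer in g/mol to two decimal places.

M = 1*87.62 + 1*32.06 + 4*15.999

183.68 g/mol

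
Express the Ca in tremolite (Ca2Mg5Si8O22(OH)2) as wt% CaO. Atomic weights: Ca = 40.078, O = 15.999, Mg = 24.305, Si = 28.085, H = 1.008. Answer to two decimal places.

13.81 wt%

M(Ca2Mg5Si8O22(OH)2) = 812.353 g/mol; M(CaO) = 56.077 g/mol.
Moles CaO per formula unit = 2 Ca ÷ 1 = 2.0000.
CaO fraction = (2.0000 × 56.077) / 812.353 = 112.154/812.353 = 0.1381.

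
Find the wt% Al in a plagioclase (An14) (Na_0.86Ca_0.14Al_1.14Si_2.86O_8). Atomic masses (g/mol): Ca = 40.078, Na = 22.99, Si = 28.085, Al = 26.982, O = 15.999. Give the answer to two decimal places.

Molar mass of Na_0.86Ca_0.14Al_1.14Si_2.86O_8: 0.86·22.99 + 0.14·40.078 + 1.14·26.982 + 2.86·28.085 + 8·15.999 = 264.457 g/mol.
Mass of Al per formula unit: 1.14 × 26.982 = 30.759 g.
Weight fraction Al = 30.759 / 264.457 = 0.1163.

11.63 mass %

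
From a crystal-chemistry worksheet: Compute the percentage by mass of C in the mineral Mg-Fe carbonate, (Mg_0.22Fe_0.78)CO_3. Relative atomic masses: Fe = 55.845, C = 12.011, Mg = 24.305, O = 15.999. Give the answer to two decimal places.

Molar mass of (Mg_0.22Fe_0.78)CO_3: 0.22*24.305 + 0.78*55.845 + 1*12.011 + 3*15.999 = 108.914 g/mol.
Mass of C per formula unit: 1 × 12.011 = 12.011 g.
Weight fraction C = 12.011 / 108.914 = 0.1103.

11.03 weight percent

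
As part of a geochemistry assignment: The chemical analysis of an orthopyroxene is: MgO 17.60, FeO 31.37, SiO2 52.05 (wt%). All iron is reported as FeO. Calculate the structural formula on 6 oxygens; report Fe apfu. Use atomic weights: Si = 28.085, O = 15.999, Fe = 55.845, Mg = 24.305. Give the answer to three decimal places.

1.005 Fe apfu

MgO: 17.60/40.304 = 0.43668 mol → 0.43668 mol Mg, 0.43668 mol O.
FeO: 31.37/71.844 = 0.43664 mol → 0.43664 mol Fe, 0.43664 mol O.
SiO2: 52.05/60.083 = 0.86630 mol → 0.86630 mol Si, 1.73260 mol O.
Total oxygen = 2.60592 mol. Normalization factor = 6/2.60592 = 2.30245.
Fe per 6 O = 0.43664 × 2.30245 = 1.005.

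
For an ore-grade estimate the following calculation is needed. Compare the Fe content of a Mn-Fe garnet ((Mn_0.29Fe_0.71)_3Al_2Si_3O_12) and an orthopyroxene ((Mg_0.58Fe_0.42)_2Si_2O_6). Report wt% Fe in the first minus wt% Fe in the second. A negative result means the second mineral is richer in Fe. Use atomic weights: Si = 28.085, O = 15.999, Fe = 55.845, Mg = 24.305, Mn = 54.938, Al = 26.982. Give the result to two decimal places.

M((Mn_0.29Fe_0.71)_3Al_2Si_3O_12) = 496.953 g/mol, so wt% Fe = 118.950/496.953 × 100 = 23.94%.
M((Mg_0.58Fe_0.42)_2Si_2O_6) = 227.268 g/mol, so wt% Fe = 46.910/227.268 × 100 = 20.64%.
23.94 − 20.64 = 3.30 pp.

3.30 percentage points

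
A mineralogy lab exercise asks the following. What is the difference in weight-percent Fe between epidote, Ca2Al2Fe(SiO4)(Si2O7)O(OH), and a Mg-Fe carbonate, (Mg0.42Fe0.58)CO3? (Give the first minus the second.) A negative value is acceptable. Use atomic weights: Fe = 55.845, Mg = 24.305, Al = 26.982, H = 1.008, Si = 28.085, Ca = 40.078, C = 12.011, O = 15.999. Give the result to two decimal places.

First mineral: 55.845 g Fe in 483.215 g formula = 11.56 wt% Fe.
Second mineral: 32.390 g Fe in 102.606 g formula = 31.57 wt% Fe.
11.56% − 31.57% gives a difference of -20.01 percentage points.

-20.01 percentage points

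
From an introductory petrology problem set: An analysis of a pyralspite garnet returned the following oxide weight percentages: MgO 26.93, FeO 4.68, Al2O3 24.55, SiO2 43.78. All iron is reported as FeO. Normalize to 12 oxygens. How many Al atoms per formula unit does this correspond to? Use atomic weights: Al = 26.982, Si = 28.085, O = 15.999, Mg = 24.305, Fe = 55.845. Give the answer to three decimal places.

1.984 Al apfu

MgO (M=40.304): mol = 0.66817; Mg = 0.66817, O = 0.66817.
FeO (M=71.844): mol = 0.06514; Fe = 0.06514, O = 0.06514.
Al2O3 (M=101.961): mol = 0.24078; Al = 0.48156, O = 0.72234.
SiO2 (M=60.083): mol = 0.72866; Si = 0.72866, O = 1.45732.
ΣO = 2.91297; factor = 12/ΣO = 4.11951.
Al apfu = 0.48156 × 4.11951 = 1.984.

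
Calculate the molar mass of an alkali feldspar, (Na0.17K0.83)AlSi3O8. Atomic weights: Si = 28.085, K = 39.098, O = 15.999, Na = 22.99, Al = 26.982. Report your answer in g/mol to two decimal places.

Na: 0.17 × 22.99 = 3.9083
K: 0.83 × 39.098 = 32.4513
Al: 1 × 26.982 = 26.9820
Si: 3 × 28.085 = 84.2550
O: 8 × 15.999 = 127.9920
Summing the contributions gives the formula mass.

275.59 g/mol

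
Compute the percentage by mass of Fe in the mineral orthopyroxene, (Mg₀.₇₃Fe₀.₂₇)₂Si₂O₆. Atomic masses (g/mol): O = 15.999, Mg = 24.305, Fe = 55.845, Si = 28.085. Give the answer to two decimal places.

Molar mass of (Mg₀.₇₃Fe₀.₂₇)₂Si₂O₆: 1.46·24.305 + 0.54·55.845 + 2·28.085 + 6·15.999 = 217.806 g/mol.
Mass of Fe per formula unit: 0.54 × 55.845 = 30.156 g.
Weight fraction Fe = 30.156 / 217.806 = 0.1385.

13.85 wt%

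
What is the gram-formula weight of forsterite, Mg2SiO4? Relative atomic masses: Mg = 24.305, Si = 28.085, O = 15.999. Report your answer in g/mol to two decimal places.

M = 2(24.305) + 1(28.085) + 4(15.999)

140.69 g/mol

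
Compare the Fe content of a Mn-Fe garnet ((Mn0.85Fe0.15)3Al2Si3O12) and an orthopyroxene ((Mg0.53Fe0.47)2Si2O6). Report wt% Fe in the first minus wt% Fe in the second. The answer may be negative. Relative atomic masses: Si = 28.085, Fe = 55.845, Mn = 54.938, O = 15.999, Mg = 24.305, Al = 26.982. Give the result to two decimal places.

M((Mn0.85Fe0.15)3Al2Si3O12) = 495.429 g/mol, so wt% Fe = 25.130/495.429 × 100 = 5.07%.
M((Mg0.53Fe0.47)2Si2O6) = 230.422 g/mol, so wt% Fe = 52.494/230.422 × 100 = 22.78%.
5.07 − 22.78 = -17.71 pp.

-17.71 percentage points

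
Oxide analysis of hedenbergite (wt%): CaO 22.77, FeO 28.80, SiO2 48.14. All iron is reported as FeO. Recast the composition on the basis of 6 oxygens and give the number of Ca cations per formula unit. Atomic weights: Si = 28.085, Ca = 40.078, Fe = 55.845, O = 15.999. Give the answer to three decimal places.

1.011 Ca apfu

CaO (M=56.077): mol = 0.40605; Ca = 0.40605, O = 0.40605.
FeO (M=71.844): mol = 0.40087; Fe = 0.40087, O = 0.40087.
SiO2 (M=60.083): mol = 0.80122; Si = 0.80122, O = 1.60244.
ΣO = 2.40936; factor = 6/ΣO = 2.49029.
Ca apfu = 0.40605 × 2.49029 = 1.011.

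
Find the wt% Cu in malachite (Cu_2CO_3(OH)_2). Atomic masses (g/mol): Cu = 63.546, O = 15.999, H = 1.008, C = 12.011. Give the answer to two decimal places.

Formula mass = 2×63.546 + 1×12.011 + 5×15.999 + 2×1.008 = 221.114 g/mol, of which 127.092 g is Cu.
So Cu makes up 127.092/221.114 = 0.5748 of the mass, i.e. 57.48%.

57.48 wt%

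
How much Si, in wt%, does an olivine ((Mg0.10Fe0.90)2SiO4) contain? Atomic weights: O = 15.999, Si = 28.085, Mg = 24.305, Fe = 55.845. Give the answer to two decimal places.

Formula mass = 0.20*24.305 + 1.80*55.845 + 1*28.085 + 4*15.999 = 197.463 g/mol, of which 28.085 g is Si.
So Si makes up 28.085/197.463 = 0.1422 of the mass, i.e. 14.22%.

14.22 wt%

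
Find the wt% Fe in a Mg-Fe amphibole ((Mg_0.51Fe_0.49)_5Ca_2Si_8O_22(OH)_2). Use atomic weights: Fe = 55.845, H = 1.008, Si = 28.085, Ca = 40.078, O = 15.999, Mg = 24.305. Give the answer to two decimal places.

Molar mass of (Mg_0.51Fe_0.49)_5Ca_2Si_8O_22(OH)_2: 2.55×24.305 + 2.45×55.845 + 2×40.078 + 8×28.085 + 24×15.999 + 2×1.008 = 889.626 g/mol.
Mass of Fe per formula unit: 2.45 × 55.845 = 136.820 g.
Weight fraction Fe = 136.820 / 889.626 = 0.1538.

15.38 mass %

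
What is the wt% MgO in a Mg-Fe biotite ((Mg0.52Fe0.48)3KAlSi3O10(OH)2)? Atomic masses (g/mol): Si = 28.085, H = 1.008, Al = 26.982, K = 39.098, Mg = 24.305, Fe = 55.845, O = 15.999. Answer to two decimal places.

13.59 wt%

M((Mg0.52Fe0.48)3KAlSi3O10(OH)2) = 462.672 g/mol; M(MgO) = 40.304 g/mol.
Moles MgO per formula unit = 1.56 Mg ÷ 1 = 1.5600.
MgO fraction = (1.5600 × 40.304) / 462.672 = 62.874/462.672 = 0.1359.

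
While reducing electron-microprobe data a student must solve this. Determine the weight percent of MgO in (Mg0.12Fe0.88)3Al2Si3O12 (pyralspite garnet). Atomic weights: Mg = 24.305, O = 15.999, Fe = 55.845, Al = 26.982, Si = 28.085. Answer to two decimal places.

Molar mass of (Mg0.12Fe0.88)3Al2Si3O12 = 0.36*24.305 + 2.64*55.845 + 2*26.982 + 3*28.085 + 12*15.999 = 486.388 g/mol.
Each formula unit contains 0.36 Mg, equivalent to 0.36/1 = 0.3600 mol MgO.
M(MgO) = 1×24.305 + 1×15.999 = 40.304 g/mol.
Mass of MgO per formula unit = 0.3600 × 40.304 = 14.509 g.
MgO wt% = 14.509 / 486.388 × 100 = 2.98%.

2.98 wt%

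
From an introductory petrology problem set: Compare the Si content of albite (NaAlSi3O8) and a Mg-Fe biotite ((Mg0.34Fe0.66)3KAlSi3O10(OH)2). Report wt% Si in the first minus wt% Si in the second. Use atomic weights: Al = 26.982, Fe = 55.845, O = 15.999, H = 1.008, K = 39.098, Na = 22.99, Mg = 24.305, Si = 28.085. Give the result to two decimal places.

14.57 percentage points

Si in NaAlSi3O8: molar mass 262.219 g/mol; 3×28.085 = 84.255 g → 32.13 wt%.
Si in (Mg0.34Fe0.66)3KAlSi3O10(OH)2: molar mass 479.703 g/mol; 3×28.085 = 84.255 g → 17.56 wt%.
Difference = 32.13 − 17.56 = 14.57 percentage points.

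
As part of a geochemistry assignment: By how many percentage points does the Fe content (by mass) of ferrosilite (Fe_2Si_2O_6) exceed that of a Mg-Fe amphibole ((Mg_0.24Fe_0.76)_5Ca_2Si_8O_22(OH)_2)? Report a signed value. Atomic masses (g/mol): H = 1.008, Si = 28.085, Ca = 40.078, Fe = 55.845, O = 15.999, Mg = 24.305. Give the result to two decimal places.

19.57 percentage points

Fe in Fe_2Si_2O_6: molar mass 263.854 g/mol; 2×55.845 = 111.690 g → 42.33 wt%.
Fe in (Mg_0.24Fe_0.76)_5Ca_2Si_8O_22(OH)_2: molar mass 932.205 g/mol; 3.80×55.845 = 212.211 g → 22.76 wt%.
Difference = 42.33 − 22.76 = 19.57 percentage points.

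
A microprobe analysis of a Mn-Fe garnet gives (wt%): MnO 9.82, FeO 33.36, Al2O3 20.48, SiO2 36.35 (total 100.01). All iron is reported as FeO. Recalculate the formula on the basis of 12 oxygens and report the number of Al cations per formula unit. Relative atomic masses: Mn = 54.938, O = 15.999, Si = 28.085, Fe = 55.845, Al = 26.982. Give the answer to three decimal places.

1.996 Al apfu

9.82 wt% MnO ÷ 70.937 g/mol = 0.13843 mol, giving 0.13843 Mn and 0.13843 O.
33.36 wt% FeO ÷ 71.844 g/mol = 0.46434 mol, giving 0.46434 Fe and 0.46434 O.
20.48 wt% Al2O3 ÷ 101.961 g/mol = 0.20086 mol, giving 0.40172 Al and 0.60258 O.
36.35 wt% SiO2 ÷ 60.083 g/mol = 0.60500 mol, giving 0.60500 Si and 1.21000 O.
Oxygen sums to 2.41535; scaling by 12/2.41535 = 4.96822 puts the formula on 12 O.
Al: 0.40172 × 4.96822 = 1.996 atoms per formula unit.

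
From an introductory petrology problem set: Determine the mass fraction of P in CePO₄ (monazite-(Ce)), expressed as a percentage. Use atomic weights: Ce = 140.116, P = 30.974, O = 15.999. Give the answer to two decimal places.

Molar mass of CePO₄: 1·140.116 + 1·30.974 + 4·15.999 = 235.086 g/mol.
Mass of P per formula unit: 1 × 30.974 = 30.974 g.
Weight fraction P = 30.974 / 235.086 = 0.1318.

13.18 wt%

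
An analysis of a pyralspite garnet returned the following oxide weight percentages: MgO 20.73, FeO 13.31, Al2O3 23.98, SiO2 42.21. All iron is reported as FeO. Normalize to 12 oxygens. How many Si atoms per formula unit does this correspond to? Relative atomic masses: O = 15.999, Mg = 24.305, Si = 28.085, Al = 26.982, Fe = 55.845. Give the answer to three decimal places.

MgO (M=40.304): mol = 0.51434; Mg = 0.51434, O = 0.51434.
FeO (M=71.844): mol = 0.18526; Fe = 0.18526, O = 0.18526.
Al2O3 (M=101.961): mol = 0.23519; Al = 0.47038, O = 0.70557.
SiO2 (M=60.083): mol = 0.70253; Si = 0.70253, O = 1.40506.
ΣO = 2.81023; factor = 12/ΣO = 4.27011.
Si apfu = 0.70253 × 4.27011 = 3.000.

3.000 Si apfu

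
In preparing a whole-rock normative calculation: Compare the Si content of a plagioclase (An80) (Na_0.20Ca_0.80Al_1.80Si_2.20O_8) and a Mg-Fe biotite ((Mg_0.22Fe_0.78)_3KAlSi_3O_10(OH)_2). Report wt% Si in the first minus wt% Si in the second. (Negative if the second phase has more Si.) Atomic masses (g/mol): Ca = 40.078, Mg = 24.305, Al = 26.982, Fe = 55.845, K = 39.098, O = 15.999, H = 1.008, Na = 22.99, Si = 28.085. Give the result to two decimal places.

5.31 percentage points

M(Na_0.20Ca_0.80Al_1.80Si_2.20O_8) = 275.007 g/mol, so wt% Si = 61.787/275.007 × 100 = 22.47%.
M((Mg_0.22Fe_0.78)_3KAlSi_3O_10(OH)_2) = 491.058 g/mol, so wt% Si = 84.255/491.058 × 100 = 17.16%.
22.47 − 17.16 = 5.31 pp.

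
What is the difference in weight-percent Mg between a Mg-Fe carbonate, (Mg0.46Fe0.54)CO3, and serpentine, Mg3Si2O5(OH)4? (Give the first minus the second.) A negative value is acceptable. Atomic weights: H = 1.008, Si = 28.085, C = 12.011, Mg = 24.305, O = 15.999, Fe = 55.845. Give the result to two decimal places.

M((Mg0.46Fe0.54)CO3) = 101.345 g/mol, so wt% Mg = 11.180/101.345 × 100 = 11.03%.
M(Mg3Si2O5(OH)4) = 277.108 g/mol, so wt% Mg = 72.915/277.108 × 100 = 26.31%.
11.03 − 26.31 = -15.28 pp.

-15.28 percentage points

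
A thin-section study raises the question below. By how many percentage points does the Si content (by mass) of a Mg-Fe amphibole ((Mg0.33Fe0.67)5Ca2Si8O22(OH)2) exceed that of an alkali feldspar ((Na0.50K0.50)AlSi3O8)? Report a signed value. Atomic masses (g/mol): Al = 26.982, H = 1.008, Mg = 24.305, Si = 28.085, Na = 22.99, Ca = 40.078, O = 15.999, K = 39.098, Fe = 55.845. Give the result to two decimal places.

Si in (Mg0.33Fe0.67)5Ca2Si8O22(OH)2: molar mass 918.012 g/mol; 8×28.085 = 224.680 g → 24.47 wt%.
Si in (Na0.50K0.50)AlSi3O8: molar mass 270.273 g/mol; 3×28.085 = 84.255 g → 31.17 wt%.
Difference = 24.47 − 31.17 = -6.70 percentage points.

-6.70 percentage points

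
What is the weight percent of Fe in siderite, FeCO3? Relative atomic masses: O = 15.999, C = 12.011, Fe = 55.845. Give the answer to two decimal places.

48.20 mass %

Molar mass of FeCO3: 1*55.845 + 1*12.011 + 3*15.999 = 115.853 g/mol.
Mass of Fe per formula unit: 1 × 55.845 = 55.845 g.
Weight fraction Fe = 55.845 / 115.853 = 0.4820.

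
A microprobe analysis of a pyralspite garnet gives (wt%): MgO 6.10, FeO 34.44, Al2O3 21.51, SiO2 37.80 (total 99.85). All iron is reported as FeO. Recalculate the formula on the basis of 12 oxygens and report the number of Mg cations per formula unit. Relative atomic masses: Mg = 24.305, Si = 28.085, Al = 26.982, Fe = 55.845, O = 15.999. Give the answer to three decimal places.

0.720 Mg apfu

6.10 wt% MgO ÷ 40.304 g/mol = 0.15135 mol, giving 0.15135 Mg and 0.15135 O.
34.44 wt% FeO ÷ 71.844 g/mol = 0.47937 mol, giving 0.47937 Fe and 0.47937 O.
21.51 wt% Al2O3 ÷ 101.961 g/mol = 0.21096 mol, giving 0.42192 Al and 0.63288 O.
37.80 wt% SiO2 ÷ 60.083 g/mol = 0.62913 mol, giving 0.62913 Si and 1.25826 O.
Oxygen sums to 2.52186; scaling by 12/2.52186 = 4.75839 puts the formula on 12 O.
Mg: 0.15135 × 4.75839 = 0.720 atoms per formula unit.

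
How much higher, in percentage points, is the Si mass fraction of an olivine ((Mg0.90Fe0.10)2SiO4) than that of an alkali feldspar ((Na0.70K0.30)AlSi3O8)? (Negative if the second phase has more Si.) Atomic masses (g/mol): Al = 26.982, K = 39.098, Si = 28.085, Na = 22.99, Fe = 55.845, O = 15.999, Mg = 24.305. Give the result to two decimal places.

-12.44 percentage points

First mineral: 28.085 g Si in 146.999 g formula = 19.11 wt% Si.
Second mineral: 84.255 g Si in 267.051 g formula = 31.55 wt% Si.
19.11% − 31.55% gives a difference of -12.44 percentage points.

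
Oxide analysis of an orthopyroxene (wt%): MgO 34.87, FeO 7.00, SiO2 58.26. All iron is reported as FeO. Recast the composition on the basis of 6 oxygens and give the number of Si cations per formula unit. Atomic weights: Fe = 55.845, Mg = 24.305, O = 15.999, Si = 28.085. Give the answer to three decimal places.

2.005 Si apfu

34.87 wt% MgO ÷ 40.304 g/mol = 0.86517 mol, giving 0.86517 Mg and 0.86517 O.
7.00 wt% FeO ÷ 71.844 g/mol = 0.09743 mol, giving 0.09743 Fe and 0.09743 O.
58.26 wt% SiO2 ÷ 60.083 g/mol = 0.96966 mol, giving 0.96966 Si and 1.93932 O.
Oxygen sums to 2.90192; scaling by 6/2.90192 = 2.06760 puts the formula on 6 O.
Si: 0.96966 × 2.06760 = 2.005 atoms per formula unit.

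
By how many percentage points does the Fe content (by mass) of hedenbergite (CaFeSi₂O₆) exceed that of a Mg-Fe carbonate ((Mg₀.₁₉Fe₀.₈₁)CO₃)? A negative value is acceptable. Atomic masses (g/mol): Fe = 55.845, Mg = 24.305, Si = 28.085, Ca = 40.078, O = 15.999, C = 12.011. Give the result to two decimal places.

First mineral: 55.845 g Fe in 248.087 g formula = 22.51 wt% Fe.
Second mineral: 45.234 g Fe in 109.860 g formula = 41.17 wt% Fe.
22.51% − 41.17% gives a difference of -18.66 percentage points.

-18.66 percentage points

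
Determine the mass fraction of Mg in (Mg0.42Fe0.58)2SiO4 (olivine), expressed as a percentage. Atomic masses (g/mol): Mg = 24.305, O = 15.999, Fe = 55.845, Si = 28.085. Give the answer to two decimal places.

Formula mass = 0.84·24.305 + 1.16·55.845 + 1·28.085 + 4·15.999 = 177.277 g/mol, of which 20.416 g is Mg.
So Mg makes up 20.416/177.277 = 0.1152 of the mass, i.e. 11.52%.

11.52 mass %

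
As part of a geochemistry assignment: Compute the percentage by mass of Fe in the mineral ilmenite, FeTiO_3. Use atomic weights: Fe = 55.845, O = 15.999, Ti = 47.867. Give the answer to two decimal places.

Formula mass = 1×55.845 + 1×47.867 + 3×15.999 = 151.709 g/mol, of which 55.845 g is Fe.
So Fe makes up 55.845/151.709 = 0.3681 of the mass, i.e. 36.81%.

36.81 mass %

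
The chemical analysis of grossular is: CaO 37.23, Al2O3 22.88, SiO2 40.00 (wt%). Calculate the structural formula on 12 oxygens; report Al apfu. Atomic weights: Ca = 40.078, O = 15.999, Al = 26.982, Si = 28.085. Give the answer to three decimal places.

2.018 Al apfu

CaO (M=56.077): mol = 0.66391; Ca = 0.66391, O = 0.66391.
Al2O3 (M=101.961): mol = 0.22440; Al = 0.44880, O = 0.67320.
SiO2 (M=60.083): mol = 0.66575; Si = 0.66575, O = 1.33150.
ΣO = 2.66861; factor = 12/ΣO = 4.49672.
Al apfu = 0.44880 × 4.49672 = 2.018.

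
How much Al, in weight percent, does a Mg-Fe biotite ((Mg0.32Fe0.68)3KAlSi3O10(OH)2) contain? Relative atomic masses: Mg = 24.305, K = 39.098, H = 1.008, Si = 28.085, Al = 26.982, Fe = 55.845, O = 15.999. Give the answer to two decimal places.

5.60 weight percent

Molar mass of (Mg0.32Fe0.68)3KAlSi3O10(OH)2: 0.96×24.305 + 2.04×55.845 + 1×39.098 + 1×26.982 + 3×28.085 + 12×15.999 + 2×1.008 = 481.596 g/mol.
Mass of Al per formula unit: 1 × 26.982 = 26.982 g.
Weight fraction Al = 26.982 / 481.596 = 0.0560.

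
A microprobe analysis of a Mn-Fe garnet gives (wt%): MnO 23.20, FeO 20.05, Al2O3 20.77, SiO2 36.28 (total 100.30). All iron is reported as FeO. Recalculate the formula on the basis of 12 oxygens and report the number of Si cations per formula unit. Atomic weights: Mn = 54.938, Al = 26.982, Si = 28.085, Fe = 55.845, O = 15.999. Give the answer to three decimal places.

2.988 Si apfu

23.20 wt% MnO ÷ 70.937 g/mol = 0.32705 mol, giving 0.32705 Mn and 0.32705 O.
20.05 wt% FeO ÷ 71.844 g/mol = 0.27908 mol, giving 0.27908 Fe and 0.27908 O.
20.77 wt% Al2O3 ÷ 101.961 g/mol = 0.20371 mol, giving 0.40742 Al and 0.61113 O.
36.28 wt% SiO2 ÷ 60.083 g/mol = 0.60383 mol, giving 0.60383 Si and 1.20766 O.
Oxygen sums to 2.42492; scaling by 12/2.42492 = 4.94862 puts the formula on 12 O.
Si: 0.60383 × 4.94862 = 2.988 atoms per formula unit.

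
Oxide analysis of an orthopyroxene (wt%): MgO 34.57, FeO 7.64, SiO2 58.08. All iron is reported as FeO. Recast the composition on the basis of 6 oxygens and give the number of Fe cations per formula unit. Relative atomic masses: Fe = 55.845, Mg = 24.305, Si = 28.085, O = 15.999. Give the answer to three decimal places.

MgO: 34.57/40.304 = 0.85773 mol → 0.85773 mol Mg, 0.85773 mol O.
FeO: 7.64/71.844 = 0.10634 mol → 0.10634 mol Fe, 0.10634 mol O.
SiO2: 58.08/60.083 = 0.96666 mol → 0.96666 mol Si, 1.93332 mol O.
Total oxygen = 2.89739 mol. Normalization factor = 6/2.89739 = 2.07083.
Fe per 6 O = 0.10634 × 2.07083 = 0.220.

0.220 Fe apfu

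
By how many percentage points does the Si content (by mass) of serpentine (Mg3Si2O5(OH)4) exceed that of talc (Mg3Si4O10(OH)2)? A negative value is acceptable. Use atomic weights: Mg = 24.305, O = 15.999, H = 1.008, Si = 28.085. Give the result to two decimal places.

First mineral: 56.170 g Si in 277.108 g formula = 20.27 wt% Si.
Second mineral: 112.340 g Si in 379.259 g formula = 29.62 wt% Si.
20.27% − 29.62% gives a difference of -9.35 percentage points.

-9.35 percentage points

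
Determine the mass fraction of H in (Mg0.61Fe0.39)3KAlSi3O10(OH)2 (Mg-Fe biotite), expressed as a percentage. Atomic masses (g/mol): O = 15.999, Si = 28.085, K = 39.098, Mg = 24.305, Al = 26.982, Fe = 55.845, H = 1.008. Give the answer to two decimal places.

Molar mass of (Mg0.61Fe0.39)3KAlSi3O10(OH)2: 1.83*24.305 + 1.17*55.845 + 1*39.098 + 1*26.982 + 3*28.085 + 12*15.999 + 2*1.008 = 454.156 g/mol.
Mass of H per formula unit: 2 × 1.008 = 2.016 g.
Weight fraction H = 2.016 / 454.156 = 0.0044.

0.44 mass %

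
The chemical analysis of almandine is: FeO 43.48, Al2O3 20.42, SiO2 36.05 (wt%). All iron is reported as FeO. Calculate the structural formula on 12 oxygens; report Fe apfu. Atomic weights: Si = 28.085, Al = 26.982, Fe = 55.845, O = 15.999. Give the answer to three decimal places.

43.48 wt% FeO ÷ 71.844 g/mol = 0.60520 mol, giving 0.60520 Fe and 0.60520 O.
20.42 wt% Al2O3 ÷ 101.961 g/mol = 0.20027 mol, giving 0.40054 Al and 0.60081 O.
36.05 wt% SiO2 ÷ 60.083 g/mol = 0.60000 mol, giving 0.60000 Si and 1.20000 O.
Oxygen sums to 2.40601; scaling by 12/2.40601 = 4.98751 puts the formula on 12 O.
Fe: 0.60520 × 4.98751 = 3.018 atoms per formula unit.

3.018 Fe apfu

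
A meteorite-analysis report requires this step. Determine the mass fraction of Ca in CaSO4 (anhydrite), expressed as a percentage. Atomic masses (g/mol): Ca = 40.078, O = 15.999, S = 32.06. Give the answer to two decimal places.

29.44 mass %

Formula mass = 1×40.078 + 1×32.06 + 4×15.999 = 136.134 g/mol, of which 40.078 g is Ca.
So Ca makes up 40.078/136.134 = 0.2944 of the mass, i.e. 29.44%.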